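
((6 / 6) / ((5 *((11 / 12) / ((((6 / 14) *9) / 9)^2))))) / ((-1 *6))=-0.01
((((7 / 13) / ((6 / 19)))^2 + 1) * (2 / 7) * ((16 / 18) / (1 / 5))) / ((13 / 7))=2.67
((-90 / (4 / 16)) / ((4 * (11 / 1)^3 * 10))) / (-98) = 9 / 130438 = 0.00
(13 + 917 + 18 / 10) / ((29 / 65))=60567 / 29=2088.52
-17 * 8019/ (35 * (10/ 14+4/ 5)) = -136323/ 53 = -2572.13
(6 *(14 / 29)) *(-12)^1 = -1008 / 29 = -34.76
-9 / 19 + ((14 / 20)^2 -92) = -174769 / 1900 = -91.98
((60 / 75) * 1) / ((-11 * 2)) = -2 / 55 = -0.04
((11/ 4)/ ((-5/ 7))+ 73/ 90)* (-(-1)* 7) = -3829/ 180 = -21.27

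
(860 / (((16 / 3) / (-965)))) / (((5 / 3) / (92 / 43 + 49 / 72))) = -8425415 / 32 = -263294.22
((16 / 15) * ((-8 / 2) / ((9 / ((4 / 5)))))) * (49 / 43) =-12544 / 29025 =-0.43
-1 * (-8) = 8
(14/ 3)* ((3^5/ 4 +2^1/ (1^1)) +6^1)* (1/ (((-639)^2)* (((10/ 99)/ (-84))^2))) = 2739198/ 5041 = 543.38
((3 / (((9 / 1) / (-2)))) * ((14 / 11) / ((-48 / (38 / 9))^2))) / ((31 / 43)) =-108661 / 11932272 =-0.01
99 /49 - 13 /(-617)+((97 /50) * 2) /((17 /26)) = 7.98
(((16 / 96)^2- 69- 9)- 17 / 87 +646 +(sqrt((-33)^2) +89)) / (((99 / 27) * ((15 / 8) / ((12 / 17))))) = 1152296 / 16269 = 70.83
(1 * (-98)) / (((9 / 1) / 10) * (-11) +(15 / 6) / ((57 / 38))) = 2940 / 247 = 11.90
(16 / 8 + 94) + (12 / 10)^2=2436 / 25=97.44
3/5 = 0.60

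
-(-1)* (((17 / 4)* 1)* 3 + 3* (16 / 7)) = 549 / 28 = 19.61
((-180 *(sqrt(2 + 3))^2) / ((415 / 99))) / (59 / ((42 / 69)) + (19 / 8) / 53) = -17629920 / 7962937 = -2.21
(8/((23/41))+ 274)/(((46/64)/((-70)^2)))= 1039584000/529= 1965187.15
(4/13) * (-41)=-164/13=-12.62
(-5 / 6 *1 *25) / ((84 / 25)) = -3125 / 504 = -6.20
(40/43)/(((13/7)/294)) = 82320/559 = 147.26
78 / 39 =2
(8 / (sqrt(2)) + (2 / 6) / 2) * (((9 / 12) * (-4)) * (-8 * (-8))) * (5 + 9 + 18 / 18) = -11520 * sqrt(2)-480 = -16771.74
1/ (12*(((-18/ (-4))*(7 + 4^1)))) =1/ 594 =0.00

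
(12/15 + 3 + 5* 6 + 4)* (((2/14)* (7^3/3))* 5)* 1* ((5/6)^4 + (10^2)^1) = 44667175/144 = 310188.72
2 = 2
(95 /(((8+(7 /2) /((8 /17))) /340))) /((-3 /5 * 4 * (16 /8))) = -17000 /39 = -435.90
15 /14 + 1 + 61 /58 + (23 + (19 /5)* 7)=53514 /1015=52.72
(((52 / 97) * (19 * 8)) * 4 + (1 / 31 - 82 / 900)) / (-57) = -440963563 / 77129550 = -5.72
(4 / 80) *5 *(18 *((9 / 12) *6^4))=4374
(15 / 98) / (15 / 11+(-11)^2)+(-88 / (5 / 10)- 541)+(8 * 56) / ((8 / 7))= -325.00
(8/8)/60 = 0.02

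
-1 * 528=-528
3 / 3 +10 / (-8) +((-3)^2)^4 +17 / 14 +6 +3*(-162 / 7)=181959 / 28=6498.54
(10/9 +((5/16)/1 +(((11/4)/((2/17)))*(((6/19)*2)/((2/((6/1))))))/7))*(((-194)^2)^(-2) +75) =15769650001253641/27128204635392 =581.30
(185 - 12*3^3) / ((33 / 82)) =-11398 / 33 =-345.39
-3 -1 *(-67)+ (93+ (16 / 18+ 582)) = 6659 / 9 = 739.89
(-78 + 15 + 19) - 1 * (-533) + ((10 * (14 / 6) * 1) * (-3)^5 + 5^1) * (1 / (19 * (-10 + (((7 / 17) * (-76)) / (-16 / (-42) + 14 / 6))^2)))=328434881 / 674994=486.57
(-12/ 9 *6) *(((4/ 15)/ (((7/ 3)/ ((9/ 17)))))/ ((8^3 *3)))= -3/ 9520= -0.00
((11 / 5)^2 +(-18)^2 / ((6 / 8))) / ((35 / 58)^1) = 633418 / 875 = 723.91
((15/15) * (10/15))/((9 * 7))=2/189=0.01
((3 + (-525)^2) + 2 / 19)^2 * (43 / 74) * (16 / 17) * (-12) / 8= -14151546503703696 / 227069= -62322670658.27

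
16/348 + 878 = 76390/87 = 878.05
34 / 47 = 0.72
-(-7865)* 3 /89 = 23595 /89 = 265.11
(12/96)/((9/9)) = 1/8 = 0.12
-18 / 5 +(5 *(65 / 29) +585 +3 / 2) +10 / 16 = 689889 / 1160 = 594.73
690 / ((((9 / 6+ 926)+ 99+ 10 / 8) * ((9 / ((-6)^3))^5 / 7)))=-153837895680 / 4111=-37421040.06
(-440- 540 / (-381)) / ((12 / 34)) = -473450 / 381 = -1242.65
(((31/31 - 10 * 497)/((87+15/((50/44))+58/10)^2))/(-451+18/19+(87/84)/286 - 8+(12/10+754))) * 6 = -1890108220/211668062961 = -0.01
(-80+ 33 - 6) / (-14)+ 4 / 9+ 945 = 119603 / 126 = 949.23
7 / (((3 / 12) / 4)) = 112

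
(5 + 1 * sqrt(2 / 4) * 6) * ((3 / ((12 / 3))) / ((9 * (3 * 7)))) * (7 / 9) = sqrt(2) / 108 + 5 / 324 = 0.03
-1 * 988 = -988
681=681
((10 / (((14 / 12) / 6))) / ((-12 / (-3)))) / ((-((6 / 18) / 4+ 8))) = -1080 / 679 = -1.59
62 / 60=31 / 30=1.03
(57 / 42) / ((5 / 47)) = 893 / 70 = 12.76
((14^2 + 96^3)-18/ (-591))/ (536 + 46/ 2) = 174331610/ 110123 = 1583.06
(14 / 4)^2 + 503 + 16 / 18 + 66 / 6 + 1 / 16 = 75917 / 144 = 527.20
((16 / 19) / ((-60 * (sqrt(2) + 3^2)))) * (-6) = 72 / 7505 - 8 * sqrt(2) / 7505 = 0.01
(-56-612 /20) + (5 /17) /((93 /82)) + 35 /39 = -85.44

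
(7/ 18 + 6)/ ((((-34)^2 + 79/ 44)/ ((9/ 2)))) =1265/ 50943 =0.02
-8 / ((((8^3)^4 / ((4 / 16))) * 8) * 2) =-1 / 549755813888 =-0.00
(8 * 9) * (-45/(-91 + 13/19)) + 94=18572/143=129.87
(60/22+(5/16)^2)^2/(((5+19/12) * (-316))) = -189846075/49490231296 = -0.00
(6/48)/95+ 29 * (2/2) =29.00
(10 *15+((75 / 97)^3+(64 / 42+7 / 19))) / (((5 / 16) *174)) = 88769400464 / 31681617849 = 2.80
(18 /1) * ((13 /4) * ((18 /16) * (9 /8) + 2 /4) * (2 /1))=13221 /64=206.58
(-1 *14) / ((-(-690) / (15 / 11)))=-7 / 253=-0.03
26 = 26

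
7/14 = 1/2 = 0.50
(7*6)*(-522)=-21924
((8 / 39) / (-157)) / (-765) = 8 / 4684095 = 0.00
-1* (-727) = 727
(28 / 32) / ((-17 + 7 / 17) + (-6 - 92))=-0.01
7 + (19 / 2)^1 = 33 / 2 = 16.50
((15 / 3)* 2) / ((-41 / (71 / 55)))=-142 / 451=-0.31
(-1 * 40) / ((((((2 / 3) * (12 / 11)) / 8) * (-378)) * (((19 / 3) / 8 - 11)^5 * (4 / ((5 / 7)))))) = -3244032 / 1730160900125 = -0.00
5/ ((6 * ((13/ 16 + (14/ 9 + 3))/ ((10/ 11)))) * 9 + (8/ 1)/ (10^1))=400/ 25573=0.02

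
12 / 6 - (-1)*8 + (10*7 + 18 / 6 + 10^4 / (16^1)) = 708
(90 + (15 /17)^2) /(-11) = -2385 /289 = -8.25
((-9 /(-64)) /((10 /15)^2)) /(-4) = -0.08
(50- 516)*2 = -932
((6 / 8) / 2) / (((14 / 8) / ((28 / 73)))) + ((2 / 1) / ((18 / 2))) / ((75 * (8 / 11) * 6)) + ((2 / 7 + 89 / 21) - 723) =-5947003579 / 8278200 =-718.39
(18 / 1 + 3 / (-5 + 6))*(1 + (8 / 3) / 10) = 26.60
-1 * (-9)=9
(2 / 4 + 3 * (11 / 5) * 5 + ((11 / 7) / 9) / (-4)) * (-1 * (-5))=42155 / 252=167.28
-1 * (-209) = 209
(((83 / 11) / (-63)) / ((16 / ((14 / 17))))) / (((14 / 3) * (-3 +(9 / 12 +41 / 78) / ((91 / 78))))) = 1079 / 1557336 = 0.00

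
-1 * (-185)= 185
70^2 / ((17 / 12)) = 58800 / 17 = 3458.82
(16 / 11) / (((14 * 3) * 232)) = 1 / 6699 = 0.00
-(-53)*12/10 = 318/5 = 63.60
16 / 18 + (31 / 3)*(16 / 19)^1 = 1640 / 171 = 9.59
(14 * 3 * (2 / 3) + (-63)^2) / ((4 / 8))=7994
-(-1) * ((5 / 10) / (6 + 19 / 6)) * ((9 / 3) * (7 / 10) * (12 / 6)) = 0.23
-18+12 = -6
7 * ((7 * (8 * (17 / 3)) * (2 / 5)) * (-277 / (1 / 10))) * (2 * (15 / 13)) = -73837120 / 13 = -5679778.46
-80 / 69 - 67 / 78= -1207 / 598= -2.02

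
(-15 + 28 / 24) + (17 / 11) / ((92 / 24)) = -13.43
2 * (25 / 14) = 25 / 7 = 3.57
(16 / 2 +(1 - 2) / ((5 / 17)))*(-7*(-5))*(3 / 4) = 483 / 4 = 120.75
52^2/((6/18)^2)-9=24327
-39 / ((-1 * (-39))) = -1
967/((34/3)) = 2901/34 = 85.32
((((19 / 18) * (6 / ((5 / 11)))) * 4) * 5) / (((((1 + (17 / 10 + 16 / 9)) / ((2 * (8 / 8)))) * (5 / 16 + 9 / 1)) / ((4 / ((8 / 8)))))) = 3210240 / 60047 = 53.46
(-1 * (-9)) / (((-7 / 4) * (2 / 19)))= -342 / 7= -48.86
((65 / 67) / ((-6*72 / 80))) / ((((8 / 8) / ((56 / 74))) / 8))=-72800 / 66933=-1.09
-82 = -82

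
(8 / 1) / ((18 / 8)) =32 / 9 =3.56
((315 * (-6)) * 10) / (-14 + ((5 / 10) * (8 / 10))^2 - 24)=236250 / 473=499.47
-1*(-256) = 256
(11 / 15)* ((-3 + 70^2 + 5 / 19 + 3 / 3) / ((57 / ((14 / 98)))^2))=1023737 / 45372285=0.02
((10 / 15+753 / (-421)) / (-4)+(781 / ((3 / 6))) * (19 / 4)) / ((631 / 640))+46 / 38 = 113971912159 / 15142107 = 7526.82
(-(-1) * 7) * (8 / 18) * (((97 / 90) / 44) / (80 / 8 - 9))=679 / 8910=0.08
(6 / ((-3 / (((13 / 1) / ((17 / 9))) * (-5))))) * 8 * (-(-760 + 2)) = 7094880 / 17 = 417345.88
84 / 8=21 / 2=10.50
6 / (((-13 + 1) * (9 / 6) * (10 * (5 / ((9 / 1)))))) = -3 / 50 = -0.06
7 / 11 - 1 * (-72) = 72.64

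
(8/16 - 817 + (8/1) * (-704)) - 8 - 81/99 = -142061/22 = -6457.32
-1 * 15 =-15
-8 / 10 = -4 / 5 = -0.80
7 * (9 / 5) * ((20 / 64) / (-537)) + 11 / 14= 15605 / 20048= 0.78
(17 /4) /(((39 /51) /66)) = 9537 /26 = 366.81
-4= -4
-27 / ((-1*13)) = 27 / 13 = 2.08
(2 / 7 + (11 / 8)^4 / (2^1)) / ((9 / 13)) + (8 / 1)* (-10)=-39742357 / 516096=-77.01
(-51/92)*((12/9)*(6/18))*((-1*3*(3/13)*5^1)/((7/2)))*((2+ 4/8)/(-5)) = -255/2093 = -0.12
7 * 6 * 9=378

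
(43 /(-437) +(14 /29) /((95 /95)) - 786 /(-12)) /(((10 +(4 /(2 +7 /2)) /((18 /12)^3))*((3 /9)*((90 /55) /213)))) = 387346154085 /153799528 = 2518.51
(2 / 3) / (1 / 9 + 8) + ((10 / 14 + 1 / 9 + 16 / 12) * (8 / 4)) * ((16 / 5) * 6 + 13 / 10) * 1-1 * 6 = 82.59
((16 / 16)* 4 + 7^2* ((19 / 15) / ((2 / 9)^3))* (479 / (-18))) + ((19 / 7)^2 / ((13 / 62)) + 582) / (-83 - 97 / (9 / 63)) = -2922161141831 / 19415760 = -150504.60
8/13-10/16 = -1/104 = -0.01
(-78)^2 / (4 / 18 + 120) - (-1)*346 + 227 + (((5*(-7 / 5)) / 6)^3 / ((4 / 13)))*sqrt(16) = 70459817 / 116856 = 602.96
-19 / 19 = -1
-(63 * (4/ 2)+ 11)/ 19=-137/ 19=-7.21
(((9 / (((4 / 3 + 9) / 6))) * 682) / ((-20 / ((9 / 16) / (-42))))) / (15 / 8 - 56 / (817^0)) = -2673 / 60620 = -0.04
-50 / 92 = -25 / 46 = -0.54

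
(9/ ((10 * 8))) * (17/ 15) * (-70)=-357/ 40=-8.92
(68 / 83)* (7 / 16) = 119 / 332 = 0.36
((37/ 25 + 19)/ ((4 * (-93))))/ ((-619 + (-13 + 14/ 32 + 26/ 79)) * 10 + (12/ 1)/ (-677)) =0.00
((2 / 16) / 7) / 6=1 / 336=0.00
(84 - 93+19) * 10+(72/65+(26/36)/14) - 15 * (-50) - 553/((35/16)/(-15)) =76054949/16380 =4643.16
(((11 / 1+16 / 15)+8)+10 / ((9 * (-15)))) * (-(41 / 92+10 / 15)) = -828593 / 37260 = -22.24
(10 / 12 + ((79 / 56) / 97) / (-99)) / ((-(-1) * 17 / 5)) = 2240305 / 9142056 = 0.25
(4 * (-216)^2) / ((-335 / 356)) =-66438144 / 335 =-198322.82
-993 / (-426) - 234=-32897 / 142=-231.67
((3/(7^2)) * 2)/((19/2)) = 0.01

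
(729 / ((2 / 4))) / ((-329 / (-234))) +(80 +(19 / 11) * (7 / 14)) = 8091075 / 7238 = 1117.86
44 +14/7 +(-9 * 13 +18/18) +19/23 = -1591/23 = -69.17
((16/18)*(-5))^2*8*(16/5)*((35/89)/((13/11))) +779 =88775143/93717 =947.27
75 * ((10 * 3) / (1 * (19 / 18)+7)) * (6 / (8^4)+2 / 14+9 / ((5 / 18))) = 944774685 / 103936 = 9089.97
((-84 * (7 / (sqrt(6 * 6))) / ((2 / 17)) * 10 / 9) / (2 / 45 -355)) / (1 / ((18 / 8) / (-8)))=-187425 / 255568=-0.73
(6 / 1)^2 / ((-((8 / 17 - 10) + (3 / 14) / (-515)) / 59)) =86779560 / 389357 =222.88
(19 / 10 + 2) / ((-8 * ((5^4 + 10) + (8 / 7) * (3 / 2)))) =-273 / 356560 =-0.00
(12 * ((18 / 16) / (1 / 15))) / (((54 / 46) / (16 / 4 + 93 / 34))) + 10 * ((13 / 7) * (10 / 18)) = 5021515 / 4284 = 1172.16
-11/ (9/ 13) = -143/ 9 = -15.89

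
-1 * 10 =-10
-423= -423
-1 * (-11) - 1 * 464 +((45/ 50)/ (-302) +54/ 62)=-452.13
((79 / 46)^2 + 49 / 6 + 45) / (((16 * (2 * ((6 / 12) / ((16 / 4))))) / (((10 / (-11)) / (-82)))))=1781125 / 11451792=0.16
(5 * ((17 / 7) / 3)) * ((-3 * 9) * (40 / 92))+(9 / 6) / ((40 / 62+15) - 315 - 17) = -7145813 / 150374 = -47.52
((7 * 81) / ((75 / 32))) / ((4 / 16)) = 24192 / 25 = 967.68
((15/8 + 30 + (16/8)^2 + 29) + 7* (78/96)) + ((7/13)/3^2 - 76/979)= 70.54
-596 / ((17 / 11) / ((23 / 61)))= -145.41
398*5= 1990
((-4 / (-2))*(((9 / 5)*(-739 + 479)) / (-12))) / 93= 26 / 31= 0.84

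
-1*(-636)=636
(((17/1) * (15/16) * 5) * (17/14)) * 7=21675/32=677.34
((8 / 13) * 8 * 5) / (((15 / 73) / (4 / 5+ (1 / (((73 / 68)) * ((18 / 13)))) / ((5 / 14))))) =564224 / 1755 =321.50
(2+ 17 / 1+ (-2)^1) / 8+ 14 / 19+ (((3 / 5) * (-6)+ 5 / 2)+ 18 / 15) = 2251 / 760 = 2.96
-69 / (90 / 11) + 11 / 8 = -847 / 120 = -7.06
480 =480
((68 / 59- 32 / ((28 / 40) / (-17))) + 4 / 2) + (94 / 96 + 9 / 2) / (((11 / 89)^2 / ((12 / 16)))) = 3355968027 / 3198272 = 1049.31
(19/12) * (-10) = -95/6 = -15.83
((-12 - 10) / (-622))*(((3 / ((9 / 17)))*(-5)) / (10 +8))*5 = -4675 / 16794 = -0.28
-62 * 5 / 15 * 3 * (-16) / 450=496 / 225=2.20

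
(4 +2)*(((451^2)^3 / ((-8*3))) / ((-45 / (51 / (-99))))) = -13005153647993947 / 540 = -24083617866655.46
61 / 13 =4.69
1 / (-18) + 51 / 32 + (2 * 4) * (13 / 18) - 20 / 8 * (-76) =56827 / 288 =197.32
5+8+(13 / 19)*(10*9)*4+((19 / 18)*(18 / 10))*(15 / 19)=9911 / 38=260.82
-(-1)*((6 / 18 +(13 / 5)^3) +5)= 8591 / 375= 22.91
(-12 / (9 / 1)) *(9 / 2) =-6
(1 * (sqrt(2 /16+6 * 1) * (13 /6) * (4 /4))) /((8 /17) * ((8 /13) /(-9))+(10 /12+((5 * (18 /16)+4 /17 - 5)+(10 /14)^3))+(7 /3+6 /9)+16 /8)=20694219 * sqrt(2) /38345971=0.76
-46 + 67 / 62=-2785 / 62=-44.92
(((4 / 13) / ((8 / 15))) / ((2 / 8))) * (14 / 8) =105 / 26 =4.04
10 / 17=0.59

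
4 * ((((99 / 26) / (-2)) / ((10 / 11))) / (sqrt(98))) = -1089 * sqrt(2) / 1820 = -0.85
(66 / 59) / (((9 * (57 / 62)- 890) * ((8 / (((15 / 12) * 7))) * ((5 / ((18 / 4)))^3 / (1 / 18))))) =-580041 / 10321129600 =-0.00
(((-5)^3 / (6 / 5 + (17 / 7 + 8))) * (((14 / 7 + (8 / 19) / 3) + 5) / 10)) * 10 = -4375 / 57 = -76.75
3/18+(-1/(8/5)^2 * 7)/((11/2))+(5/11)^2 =-1439/11616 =-0.12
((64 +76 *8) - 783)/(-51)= 37/17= 2.18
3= 3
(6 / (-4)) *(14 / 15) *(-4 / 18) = 14 / 45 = 0.31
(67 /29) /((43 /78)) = 5226 /1247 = 4.19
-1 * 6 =-6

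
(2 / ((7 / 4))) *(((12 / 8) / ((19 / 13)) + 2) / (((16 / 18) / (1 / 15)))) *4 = 138 / 133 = 1.04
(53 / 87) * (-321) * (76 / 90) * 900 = -4309960 / 29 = -148619.31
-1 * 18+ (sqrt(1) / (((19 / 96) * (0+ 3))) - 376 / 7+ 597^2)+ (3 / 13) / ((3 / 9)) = 616111276 / 1729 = 356339.66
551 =551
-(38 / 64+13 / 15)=-1.46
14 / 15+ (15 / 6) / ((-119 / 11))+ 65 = 234557 / 3570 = 65.70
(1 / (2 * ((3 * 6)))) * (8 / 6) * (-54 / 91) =-2 / 91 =-0.02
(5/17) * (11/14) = 0.23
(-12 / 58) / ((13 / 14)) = -84 / 377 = -0.22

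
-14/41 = -0.34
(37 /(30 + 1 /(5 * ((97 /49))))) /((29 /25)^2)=11215625 /12277759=0.91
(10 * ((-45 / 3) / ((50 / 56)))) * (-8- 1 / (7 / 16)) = 1728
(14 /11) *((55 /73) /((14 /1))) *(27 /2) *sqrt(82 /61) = 135 *sqrt(5002) /8906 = 1.07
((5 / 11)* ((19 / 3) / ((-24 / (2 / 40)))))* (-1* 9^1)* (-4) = -19 / 88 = -0.22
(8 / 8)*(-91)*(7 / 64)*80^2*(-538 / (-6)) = -17135300 / 3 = -5711766.67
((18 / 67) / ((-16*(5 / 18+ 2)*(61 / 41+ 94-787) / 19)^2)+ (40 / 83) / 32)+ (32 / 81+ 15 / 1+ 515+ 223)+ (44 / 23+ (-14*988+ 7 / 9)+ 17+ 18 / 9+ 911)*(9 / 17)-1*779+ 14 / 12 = -31048635465318435983275 / 4530353073202003968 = -6853.47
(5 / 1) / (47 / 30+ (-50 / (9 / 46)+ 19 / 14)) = -1575 / 79579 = -0.02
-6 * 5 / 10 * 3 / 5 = -9 / 5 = -1.80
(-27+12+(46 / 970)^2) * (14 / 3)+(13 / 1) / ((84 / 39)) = -1263656557 / 19758900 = -63.95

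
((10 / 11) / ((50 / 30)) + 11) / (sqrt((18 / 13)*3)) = 127*sqrt(78) / 198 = 5.66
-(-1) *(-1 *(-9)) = 9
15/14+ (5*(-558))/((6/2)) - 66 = -13929/14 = -994.93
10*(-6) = -60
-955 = -955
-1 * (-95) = 95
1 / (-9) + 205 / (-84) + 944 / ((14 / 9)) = 21755 / 36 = 604.31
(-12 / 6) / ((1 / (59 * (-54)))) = 6372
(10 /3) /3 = 1.11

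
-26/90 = -13/45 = -0.29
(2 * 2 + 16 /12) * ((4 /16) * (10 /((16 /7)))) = 5.83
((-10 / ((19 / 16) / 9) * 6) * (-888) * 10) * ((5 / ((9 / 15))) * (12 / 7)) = 7672320000 / 133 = 57686616.54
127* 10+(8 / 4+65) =1337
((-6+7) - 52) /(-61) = 51 /61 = 0.84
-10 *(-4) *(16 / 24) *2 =160 / 3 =53.33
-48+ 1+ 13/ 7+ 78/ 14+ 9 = -214/ 7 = -30.57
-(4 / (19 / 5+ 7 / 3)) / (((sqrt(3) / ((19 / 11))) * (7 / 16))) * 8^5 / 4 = -12451840 * sqrt(3) / 1771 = -12177.99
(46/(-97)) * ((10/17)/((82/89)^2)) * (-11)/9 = 10020065/24947721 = 0.40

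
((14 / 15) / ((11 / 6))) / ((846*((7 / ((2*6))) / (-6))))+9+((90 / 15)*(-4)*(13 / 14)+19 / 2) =-3.79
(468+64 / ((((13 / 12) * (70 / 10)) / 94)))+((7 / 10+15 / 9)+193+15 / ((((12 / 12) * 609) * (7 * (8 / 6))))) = 1456.69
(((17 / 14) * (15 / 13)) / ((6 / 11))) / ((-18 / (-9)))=935 / 728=1.28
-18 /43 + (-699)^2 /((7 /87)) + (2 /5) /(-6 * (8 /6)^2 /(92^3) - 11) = 7339052862742521 /1208549615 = 6072611.97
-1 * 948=-948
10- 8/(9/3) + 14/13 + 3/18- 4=119/26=4.58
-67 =-67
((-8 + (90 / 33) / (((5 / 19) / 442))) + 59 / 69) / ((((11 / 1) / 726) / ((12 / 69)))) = 52496.77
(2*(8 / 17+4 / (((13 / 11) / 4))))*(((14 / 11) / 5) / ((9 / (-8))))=-6.34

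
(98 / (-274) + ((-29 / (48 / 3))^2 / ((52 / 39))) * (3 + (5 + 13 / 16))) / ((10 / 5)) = 47933975 / 4489216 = 10.68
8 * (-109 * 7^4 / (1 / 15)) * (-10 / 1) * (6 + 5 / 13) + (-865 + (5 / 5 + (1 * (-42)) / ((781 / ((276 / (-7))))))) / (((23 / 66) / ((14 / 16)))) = 42566085440214 / 21229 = 2005091405.16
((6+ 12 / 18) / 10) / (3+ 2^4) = 2 / 57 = 0.04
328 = 328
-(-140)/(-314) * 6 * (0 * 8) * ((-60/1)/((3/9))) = 0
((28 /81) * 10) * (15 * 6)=2800 /9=311.11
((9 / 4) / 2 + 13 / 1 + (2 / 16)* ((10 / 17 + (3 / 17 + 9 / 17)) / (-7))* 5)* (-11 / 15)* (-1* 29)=4254503 / 14280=297.93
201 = 201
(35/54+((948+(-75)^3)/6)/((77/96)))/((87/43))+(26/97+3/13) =-19719497289725/456161706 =-43229.18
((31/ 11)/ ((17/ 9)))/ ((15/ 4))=372/ 935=0.40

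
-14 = -14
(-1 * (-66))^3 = 287496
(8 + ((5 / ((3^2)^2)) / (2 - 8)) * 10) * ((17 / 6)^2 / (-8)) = -7.92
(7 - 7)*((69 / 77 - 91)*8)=0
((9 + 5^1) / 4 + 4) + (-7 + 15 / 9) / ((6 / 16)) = -121 / 18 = -6.72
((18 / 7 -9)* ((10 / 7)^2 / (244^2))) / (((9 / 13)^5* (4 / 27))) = -46411625 / 4962266064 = -0.01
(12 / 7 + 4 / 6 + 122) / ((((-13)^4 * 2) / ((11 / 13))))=14366 / 7797153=0.00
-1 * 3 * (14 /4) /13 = -0.81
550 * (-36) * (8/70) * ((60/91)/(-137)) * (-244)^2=56583014400/87269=648374.73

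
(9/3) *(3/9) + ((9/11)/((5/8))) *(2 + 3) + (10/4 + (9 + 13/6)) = 700/33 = 21.21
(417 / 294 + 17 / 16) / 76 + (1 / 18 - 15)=-7996543 / 536256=-14.91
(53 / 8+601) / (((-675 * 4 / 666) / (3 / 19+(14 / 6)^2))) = -86151503 / 102600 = -839.68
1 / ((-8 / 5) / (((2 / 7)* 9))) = -45 / 28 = -1.61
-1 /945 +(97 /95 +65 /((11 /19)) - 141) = -5472326 /197505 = -27.71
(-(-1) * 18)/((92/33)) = 297/46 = 6.46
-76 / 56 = -19 / 14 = -1.36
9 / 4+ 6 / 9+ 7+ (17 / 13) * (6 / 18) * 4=11.66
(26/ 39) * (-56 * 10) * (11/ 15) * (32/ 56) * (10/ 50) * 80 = -2503.11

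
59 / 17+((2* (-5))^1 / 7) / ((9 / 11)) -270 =-287323 / 1071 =-268.28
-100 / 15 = -20 / 3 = -6.67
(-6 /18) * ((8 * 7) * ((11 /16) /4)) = -77 /24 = -3.21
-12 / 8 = -3 / 2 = -1.50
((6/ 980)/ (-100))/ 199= -3/ 9751000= -0.00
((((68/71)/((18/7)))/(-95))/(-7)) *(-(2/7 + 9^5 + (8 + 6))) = -14057062/424935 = -33.08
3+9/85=264/85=3.11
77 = 77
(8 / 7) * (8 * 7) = 64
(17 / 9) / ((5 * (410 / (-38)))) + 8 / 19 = 67663 / 175275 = 0.39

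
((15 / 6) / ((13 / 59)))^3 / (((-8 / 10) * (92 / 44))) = -1411980625 / 1616992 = -873.21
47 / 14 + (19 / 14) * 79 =774 / 7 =110.57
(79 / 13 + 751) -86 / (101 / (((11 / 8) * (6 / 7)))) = 13898141 / 18382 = 756.07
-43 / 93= -0.46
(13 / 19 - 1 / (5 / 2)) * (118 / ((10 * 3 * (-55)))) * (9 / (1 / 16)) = -2.93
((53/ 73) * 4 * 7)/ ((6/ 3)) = 742/ 73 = 10.16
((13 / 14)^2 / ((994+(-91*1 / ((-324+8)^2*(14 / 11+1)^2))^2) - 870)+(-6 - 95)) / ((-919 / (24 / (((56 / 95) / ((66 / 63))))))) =262911927001174248251190 / 56089829637642454925621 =4.69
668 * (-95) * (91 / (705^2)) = -1154972 / 99405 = -11.62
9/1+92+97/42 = 4339/42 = 103.31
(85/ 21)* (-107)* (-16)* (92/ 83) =13387840/ 1743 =7680.92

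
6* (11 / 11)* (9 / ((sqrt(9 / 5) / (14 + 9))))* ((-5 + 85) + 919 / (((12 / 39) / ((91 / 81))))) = 25601231* sqrt(5) / 18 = 3180338.49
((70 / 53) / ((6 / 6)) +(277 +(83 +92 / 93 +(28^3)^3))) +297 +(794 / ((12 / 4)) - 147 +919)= 52141209402707501 / 4929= 10578455955103.98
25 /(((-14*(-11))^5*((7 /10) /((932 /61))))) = 29125 /4623187340156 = 0.00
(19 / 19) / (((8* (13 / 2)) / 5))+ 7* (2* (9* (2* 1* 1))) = 13109 / 52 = 252.10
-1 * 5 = -5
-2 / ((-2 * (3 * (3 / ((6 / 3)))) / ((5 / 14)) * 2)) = 0.04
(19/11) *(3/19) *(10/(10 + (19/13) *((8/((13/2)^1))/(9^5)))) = 149689215/548862127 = 0.27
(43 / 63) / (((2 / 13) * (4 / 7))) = 559 / 72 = 7.76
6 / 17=0.35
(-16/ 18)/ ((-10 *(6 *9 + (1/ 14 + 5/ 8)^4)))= 39337984/ 24001930125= 0.00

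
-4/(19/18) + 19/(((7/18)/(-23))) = -1127.50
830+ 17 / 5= 4167 / 5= 833.40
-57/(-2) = 57/2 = 28.50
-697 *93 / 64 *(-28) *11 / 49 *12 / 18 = 237677 / 56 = 4244.23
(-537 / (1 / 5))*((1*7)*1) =-18795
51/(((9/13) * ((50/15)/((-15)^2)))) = 9945/2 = 4972.50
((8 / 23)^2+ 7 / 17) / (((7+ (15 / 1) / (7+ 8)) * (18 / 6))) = 1597 / 71944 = 0.02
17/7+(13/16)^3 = 85011/28672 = 2.96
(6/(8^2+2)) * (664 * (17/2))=5644/11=513.09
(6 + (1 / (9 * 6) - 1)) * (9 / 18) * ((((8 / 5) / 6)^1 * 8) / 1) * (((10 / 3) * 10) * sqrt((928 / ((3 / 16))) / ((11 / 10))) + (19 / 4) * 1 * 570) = 1387520 * sqrt(4785) / 8019 + 391324 / 27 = 26462.54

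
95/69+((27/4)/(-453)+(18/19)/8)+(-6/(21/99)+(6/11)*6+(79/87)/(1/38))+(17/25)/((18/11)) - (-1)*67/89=71650697264803/5901326288550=12.14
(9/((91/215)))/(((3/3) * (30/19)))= 2451/182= 13.47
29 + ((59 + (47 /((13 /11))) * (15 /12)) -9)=6693 /52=128.71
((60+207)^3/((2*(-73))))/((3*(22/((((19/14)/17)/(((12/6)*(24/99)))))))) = -325.24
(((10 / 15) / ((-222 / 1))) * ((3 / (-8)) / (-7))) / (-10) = 0.00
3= 3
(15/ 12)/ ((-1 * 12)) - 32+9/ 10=-7489/ 240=-31.20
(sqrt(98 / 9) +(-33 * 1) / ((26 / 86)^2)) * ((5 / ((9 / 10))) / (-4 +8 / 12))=101695 / 169 - 35 * sqrt(2) / 9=596.25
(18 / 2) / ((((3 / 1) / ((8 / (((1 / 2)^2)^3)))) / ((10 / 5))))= 3072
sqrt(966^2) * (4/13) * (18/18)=3864/13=297.23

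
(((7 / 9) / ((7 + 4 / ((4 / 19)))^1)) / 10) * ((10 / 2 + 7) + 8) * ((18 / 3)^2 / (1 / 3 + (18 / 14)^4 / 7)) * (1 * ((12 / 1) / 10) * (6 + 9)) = 12706092 / 237185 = 53.57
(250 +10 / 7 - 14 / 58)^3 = 132580785392271 / 8365427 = 15848657.26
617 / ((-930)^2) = 617 / 864900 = 0.00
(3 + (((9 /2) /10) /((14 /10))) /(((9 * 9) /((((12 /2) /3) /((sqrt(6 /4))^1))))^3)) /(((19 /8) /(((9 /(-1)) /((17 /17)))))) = -216 /19-32 * sqrt(6) /7853517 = -11.37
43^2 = 1849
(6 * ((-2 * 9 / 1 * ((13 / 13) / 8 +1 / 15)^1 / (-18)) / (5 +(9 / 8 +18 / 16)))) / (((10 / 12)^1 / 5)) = 138 / 145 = 0.95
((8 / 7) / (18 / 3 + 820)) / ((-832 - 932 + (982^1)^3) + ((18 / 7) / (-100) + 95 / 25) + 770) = 200 / 136883816447273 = 0.00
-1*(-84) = 84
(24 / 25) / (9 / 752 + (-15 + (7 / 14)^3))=-18048 / 279425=-0.06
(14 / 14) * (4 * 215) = 860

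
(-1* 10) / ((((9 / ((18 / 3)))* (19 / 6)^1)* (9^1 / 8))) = -320 / 171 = -1.87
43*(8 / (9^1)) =344 / 9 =38.22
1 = 1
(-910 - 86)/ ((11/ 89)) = -88644/ 11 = -8058.55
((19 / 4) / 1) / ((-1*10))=-19 / 40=-0.48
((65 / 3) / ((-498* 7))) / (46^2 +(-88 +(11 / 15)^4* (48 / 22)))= -121875 / 39778917976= -0.00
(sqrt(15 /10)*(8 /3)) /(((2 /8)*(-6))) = -8*sqrt(6) /9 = -2.18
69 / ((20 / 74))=2553 / 10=255.30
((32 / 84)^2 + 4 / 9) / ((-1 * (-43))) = 260 / 18963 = 0.01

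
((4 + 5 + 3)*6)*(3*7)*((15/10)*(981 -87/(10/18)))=9348696/5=1869739.20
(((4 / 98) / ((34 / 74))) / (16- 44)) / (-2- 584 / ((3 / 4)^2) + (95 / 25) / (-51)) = 1665 / 545937322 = 0.00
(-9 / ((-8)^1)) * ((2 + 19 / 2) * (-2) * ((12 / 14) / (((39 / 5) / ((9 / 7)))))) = -9315 / 2548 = -3.66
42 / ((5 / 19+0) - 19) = -399 / 178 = -2.24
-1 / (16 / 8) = -1 / 2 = -0.50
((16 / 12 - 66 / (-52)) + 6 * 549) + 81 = 263453 / 78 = 3377.60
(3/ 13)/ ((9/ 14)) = 14/ 39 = 0.36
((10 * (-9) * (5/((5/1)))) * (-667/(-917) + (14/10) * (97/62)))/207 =-829413/653821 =-1.27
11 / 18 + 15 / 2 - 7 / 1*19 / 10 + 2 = -287 / 90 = -3.19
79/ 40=1.98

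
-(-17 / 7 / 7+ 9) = -8.65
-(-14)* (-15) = -210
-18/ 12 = -3/ 2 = -1.50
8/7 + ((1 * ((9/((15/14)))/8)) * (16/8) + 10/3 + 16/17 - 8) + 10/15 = 219/1190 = 0.18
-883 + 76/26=-11441/13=-880.08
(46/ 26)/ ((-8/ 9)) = -207/ 104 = -1.99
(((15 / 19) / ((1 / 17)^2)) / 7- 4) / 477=3803 / 63441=0.06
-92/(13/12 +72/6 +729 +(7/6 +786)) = -368/6117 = -0.06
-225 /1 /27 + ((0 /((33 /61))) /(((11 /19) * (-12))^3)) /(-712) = -25 /3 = -8.33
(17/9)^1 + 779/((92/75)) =527389/828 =636.94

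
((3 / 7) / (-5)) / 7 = -3 / 245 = -0.01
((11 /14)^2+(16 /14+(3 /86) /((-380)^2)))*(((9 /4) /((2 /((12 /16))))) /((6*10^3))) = 0.00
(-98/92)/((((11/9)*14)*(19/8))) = -126/4807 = -0.03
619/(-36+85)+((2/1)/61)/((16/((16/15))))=566483/44835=12.63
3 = 3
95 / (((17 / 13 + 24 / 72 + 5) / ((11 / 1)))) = 40755 / 259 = 157.36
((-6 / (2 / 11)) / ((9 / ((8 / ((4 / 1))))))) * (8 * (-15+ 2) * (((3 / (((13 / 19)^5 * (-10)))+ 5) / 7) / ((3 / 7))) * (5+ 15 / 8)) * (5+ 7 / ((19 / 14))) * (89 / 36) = 131644.78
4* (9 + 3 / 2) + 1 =43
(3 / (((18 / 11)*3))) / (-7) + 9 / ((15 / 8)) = 2969 / 630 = 4.71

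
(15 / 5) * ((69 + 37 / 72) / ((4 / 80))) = 25025 / 6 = 4170.83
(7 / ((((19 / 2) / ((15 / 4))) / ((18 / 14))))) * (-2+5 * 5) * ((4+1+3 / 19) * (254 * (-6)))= -231868980 / 361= -642296.34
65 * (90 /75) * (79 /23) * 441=2717442 /23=118149.65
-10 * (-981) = 9810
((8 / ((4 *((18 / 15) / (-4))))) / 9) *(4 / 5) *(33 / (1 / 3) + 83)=-2912 / 27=-107.85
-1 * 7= -7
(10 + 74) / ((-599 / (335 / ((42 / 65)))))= -43550 / 599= -72.70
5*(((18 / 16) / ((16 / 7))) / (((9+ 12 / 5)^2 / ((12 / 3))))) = 875 / 11552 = 0.08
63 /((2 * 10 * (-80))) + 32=51137 /1600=31.96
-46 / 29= -1.59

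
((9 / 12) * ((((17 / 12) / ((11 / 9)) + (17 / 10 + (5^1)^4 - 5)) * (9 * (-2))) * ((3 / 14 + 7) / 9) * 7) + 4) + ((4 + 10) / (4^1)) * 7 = -41494707 / 880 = -47153.08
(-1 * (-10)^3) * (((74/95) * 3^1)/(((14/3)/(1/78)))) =11100/1729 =6.42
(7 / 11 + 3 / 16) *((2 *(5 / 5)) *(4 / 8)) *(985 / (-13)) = -142825 / 2288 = -62.42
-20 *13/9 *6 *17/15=-1768/9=-196.44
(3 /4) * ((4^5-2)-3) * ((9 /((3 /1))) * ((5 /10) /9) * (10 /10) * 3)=3057 /8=382.12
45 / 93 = 15 / 31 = 0.48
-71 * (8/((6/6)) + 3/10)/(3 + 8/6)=-17679/130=-135.99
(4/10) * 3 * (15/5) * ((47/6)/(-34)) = -141/170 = -0.83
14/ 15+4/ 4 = 1.93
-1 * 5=-5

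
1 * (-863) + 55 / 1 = -808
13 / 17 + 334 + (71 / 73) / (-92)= 38219549 / 114172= 334.75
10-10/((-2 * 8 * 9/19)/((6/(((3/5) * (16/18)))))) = 795/32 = 24.84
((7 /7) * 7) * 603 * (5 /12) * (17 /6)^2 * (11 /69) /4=7454755 /13248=562.71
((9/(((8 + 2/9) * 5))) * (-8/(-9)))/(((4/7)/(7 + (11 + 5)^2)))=16569/185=89.56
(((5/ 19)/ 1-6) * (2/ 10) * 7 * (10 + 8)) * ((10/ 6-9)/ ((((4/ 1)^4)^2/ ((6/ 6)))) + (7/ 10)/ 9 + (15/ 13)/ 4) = -52.93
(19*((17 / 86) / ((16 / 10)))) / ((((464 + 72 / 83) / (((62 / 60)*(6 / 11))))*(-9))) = -831079 / 2628033408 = -0.00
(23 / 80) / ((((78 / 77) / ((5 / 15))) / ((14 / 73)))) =12397 / 683280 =0.02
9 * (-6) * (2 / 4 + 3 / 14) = -270 / 7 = -38.57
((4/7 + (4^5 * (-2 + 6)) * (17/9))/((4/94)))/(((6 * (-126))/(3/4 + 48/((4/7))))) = -647225015/31752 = -20383.76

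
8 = 8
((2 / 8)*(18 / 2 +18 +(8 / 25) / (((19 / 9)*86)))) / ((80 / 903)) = 11581731 / 152000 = 76.20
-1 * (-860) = 860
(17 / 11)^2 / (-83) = -289 / 10043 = -0.03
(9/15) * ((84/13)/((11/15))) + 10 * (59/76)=70913/5434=13.05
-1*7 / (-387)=0.02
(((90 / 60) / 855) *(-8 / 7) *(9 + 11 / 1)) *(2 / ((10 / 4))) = -64 / 1995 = -0.03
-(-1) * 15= 15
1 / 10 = 0.10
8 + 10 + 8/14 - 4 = 102/7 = 14.57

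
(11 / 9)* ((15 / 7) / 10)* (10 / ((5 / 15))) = 7.86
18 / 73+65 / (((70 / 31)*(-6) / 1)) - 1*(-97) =566897 / 6132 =92.45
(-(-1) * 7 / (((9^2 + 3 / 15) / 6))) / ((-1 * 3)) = -5 / 29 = -0.17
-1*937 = -937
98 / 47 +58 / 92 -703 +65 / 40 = -6042007 / 8648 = -698.66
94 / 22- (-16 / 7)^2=-513 / 539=-0.95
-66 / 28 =-33 / 14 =-2.36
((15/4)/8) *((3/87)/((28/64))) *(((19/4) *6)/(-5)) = -171/812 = -0.21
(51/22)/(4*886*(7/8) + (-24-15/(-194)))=4947/6566483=0.00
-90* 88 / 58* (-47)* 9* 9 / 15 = 1005048 / 29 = 34656.83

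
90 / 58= 1.55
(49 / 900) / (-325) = -49 / 292500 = -0.00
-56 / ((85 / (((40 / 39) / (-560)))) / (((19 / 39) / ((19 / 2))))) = 0.00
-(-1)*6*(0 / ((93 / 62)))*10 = 0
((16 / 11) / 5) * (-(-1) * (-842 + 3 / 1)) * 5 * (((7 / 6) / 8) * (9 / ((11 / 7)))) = -1019.28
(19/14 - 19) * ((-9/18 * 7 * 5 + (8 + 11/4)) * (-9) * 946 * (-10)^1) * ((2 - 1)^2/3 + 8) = 1182913875/14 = 84493848.21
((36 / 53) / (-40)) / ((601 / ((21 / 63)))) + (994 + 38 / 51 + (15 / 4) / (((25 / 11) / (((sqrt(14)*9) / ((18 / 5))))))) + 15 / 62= 33*sqrt(14) / 8 + 250535707871 / 251797965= 1010.42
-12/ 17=-0.71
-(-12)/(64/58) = 87/8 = 10.88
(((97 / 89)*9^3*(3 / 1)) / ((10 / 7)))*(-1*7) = -10394811 / 890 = -11679.56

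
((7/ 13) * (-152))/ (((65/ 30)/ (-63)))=402192/ 169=2379.83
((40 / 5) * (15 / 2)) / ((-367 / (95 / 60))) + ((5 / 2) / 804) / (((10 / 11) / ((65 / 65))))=-301483 / 1180272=-0.26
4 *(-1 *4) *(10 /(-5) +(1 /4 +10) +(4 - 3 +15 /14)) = -1156 /7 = -165.14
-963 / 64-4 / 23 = -22405 / 1472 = -15.22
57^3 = 185193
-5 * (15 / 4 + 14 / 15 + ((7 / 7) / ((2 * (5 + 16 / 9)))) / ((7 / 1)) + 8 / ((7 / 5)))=-266657 / 5124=-52.04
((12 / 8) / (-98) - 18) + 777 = 148761 / 196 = 758.98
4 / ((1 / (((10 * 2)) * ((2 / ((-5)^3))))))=-1.28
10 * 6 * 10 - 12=588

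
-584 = -584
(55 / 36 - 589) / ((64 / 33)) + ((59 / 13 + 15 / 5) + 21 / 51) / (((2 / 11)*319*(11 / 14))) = -16391371229 / 54143232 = -302.74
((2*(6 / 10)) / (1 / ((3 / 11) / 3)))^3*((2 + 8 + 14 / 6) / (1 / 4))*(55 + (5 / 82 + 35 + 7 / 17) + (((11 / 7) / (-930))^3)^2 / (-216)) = 38361177509671381471219437213371 / 6620153224662533516953781250000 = 5.79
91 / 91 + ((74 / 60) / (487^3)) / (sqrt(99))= 37 * sqrt(11) / 114346289970 + 1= 1.00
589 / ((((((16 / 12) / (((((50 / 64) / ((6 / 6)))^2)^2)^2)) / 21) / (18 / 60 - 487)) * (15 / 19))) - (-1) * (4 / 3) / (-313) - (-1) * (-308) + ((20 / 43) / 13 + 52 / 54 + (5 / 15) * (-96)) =-32994000037573982497608701 / 41553702211050012672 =-794008.68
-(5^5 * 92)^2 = -82656250000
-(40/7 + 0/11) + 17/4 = -1.46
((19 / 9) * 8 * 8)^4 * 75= 54660589158400 / 2187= 24993410680.57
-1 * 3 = -3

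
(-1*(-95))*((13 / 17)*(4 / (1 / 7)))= 34580 / 17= 2034.12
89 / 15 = 5.93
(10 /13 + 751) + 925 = 21798 /13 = 1676.77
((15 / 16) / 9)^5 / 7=3125 / 1783627776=0.00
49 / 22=2.23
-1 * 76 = -76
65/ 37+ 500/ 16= 4885/ 148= 33.01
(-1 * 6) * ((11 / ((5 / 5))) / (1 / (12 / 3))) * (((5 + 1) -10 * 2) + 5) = 2376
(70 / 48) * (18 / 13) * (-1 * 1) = -105 / 52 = -2.02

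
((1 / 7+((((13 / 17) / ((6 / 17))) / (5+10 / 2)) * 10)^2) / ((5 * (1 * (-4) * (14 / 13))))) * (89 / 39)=-108491 / 211680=-0.51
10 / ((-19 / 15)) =-7.89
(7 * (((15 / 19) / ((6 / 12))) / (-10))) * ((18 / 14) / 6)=-9 / 38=-0.24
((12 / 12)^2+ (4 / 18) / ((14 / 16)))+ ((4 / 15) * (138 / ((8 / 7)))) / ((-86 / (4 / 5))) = 64639 / 67725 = 0.95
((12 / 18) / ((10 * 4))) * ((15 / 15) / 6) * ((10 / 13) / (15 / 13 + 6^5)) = 1 / 3639708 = 0.00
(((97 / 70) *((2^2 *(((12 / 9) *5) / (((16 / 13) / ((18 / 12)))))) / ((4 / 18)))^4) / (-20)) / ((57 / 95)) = -757362747375 / 14336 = -52829432.71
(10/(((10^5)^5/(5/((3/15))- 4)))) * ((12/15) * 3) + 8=10000000000000000000000063/1250000000000000000000000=8.00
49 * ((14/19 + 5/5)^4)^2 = 68914022293809/16983563041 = 4057.69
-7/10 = -0.70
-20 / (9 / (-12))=80 / 3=26.67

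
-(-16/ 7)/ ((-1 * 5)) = -16/ 35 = -0.46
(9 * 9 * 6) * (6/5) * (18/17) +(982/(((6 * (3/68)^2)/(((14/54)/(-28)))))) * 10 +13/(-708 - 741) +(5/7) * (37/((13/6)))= -7156.26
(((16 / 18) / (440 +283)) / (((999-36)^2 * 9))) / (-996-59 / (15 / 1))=-40 / 271529450564751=-0.00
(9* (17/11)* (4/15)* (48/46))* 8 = 39168/1265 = 30.96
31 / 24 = 1.29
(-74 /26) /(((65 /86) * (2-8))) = 1591 /2535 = 0.63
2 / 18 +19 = 172 / 9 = 19.11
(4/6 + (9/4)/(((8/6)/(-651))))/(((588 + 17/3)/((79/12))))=-4163221/341952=-12.17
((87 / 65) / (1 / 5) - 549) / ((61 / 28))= -197400 / 793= -248.93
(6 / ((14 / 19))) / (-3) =-19 / 7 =-2.71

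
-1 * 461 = -461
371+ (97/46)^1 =17163/46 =373.11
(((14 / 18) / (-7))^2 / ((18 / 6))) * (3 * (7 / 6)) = 7 / 486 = 0.01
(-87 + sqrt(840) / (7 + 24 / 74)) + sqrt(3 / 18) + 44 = -43 + sqrt(6) / 6 + 74 * sqrt(210) / 271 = -38.63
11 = 11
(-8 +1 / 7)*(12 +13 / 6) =-111.31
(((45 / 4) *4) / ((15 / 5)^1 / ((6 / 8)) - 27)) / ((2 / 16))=-15.65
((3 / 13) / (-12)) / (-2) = 1 / 104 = 0.01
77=77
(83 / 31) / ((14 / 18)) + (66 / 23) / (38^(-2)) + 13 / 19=393329714 / 94829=4147.78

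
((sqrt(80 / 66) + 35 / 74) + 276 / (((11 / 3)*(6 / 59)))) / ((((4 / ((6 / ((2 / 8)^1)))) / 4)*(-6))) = -1205786 / 407- 8*sqrt(330) / 33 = -2967.02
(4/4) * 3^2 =9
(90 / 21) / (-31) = -0.14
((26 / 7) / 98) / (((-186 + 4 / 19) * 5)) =-247 / 6053950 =-0.00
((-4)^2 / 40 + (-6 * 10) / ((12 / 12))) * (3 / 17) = -894 / 85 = -10.52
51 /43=1.19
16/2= 8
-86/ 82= -43/ 41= -1.05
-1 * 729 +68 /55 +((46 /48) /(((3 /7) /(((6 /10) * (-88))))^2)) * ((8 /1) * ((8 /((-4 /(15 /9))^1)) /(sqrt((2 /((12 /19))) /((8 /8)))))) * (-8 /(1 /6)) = -40027 /55 +279279616 * sqrt(114) /285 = 10462045.27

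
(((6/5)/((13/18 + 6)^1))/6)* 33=54/55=0.98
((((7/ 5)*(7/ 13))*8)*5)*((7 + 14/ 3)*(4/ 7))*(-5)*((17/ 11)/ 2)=-333200/ 429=-776.69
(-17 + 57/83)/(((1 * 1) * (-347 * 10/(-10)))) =-1354/28801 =-0.05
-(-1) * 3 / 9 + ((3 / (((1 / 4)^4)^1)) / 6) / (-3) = -127 / 3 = -42.33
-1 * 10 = -10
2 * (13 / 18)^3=2197 / 2916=0.75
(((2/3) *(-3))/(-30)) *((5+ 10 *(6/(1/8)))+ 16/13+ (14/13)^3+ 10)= 364321/10985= 33.17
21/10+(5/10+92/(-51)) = 203/255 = 0.80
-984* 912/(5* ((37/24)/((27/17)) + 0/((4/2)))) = -581520384/3145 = -184903.14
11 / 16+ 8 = 139 / 16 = 8.69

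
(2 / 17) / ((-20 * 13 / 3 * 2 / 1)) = -3 / 4420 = -0.00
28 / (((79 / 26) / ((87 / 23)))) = 63336 / 1817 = 34.86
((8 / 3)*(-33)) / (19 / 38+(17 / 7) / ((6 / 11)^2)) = -22176 / 2183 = -10.16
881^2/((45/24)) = 6209288/15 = 413952.53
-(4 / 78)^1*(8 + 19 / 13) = -82 / 169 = -0.49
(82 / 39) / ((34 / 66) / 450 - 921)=-0.00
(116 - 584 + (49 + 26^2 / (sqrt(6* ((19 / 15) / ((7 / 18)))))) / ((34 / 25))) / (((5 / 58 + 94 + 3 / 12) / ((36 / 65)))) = -1.88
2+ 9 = 11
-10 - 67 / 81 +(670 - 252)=32981 / 81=407.17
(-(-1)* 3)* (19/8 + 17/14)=10.77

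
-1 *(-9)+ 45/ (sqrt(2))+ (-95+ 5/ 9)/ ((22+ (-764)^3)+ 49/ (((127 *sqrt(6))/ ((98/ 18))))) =1057910 *sqrt(6)/ 6362645625633242515291+ 400846683847509901581453/ 44538519379432697607037+ 45 *sqrt(2)/ 2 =40.82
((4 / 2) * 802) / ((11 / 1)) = 1604 / 11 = 145.82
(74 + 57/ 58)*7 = 30443/ 58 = 524.88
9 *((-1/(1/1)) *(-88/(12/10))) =660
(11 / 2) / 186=11 / 372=0.03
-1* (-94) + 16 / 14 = 666 / 7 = 95.14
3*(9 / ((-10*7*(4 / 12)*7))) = -81 / 490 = -0.17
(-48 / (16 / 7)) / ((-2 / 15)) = 157.50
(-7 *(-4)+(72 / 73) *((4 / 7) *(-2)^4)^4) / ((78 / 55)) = 4879.40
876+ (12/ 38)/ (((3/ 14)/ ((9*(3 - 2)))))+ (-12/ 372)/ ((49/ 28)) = 889.24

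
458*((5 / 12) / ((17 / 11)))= 12595 / 102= 123.48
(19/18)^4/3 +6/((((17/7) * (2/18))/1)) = 121258241/5353776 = 22.65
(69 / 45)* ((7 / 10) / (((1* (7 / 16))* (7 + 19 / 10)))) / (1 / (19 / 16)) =437 / 1335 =0.33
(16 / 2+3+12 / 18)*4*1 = 140 / 3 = 46.67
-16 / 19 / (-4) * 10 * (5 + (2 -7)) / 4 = 0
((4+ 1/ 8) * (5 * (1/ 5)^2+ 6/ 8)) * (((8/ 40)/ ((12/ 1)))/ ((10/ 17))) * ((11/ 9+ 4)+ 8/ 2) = 294899/ 288000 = 1.02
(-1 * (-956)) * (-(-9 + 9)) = 0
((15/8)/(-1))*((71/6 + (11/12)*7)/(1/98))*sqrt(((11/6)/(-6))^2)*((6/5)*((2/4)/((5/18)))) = -354123/160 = -2213.27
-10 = -10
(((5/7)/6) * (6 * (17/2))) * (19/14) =1615/196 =8.24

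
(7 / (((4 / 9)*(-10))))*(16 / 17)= -126 / 85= -1.48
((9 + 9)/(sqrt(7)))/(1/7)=18 * sqrt(7)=47.62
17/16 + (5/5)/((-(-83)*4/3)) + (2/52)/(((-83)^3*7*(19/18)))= 16949468119/15817915568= 1.07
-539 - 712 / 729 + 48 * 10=-43723 / 729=-59.98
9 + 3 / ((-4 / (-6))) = 27 / 2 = 13.50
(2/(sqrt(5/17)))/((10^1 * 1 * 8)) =sqrt(85)/200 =0.05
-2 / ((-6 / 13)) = 13 / 3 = 4.33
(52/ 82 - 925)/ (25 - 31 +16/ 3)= 1386.55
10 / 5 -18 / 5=-8 / 5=-1.60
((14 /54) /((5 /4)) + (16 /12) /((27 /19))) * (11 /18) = 2552 /3645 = 0.70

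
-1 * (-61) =61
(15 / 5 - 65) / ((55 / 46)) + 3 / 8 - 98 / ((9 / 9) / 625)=-26972651 / 440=-61301.48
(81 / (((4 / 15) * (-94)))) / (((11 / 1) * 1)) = -1215 / 4136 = -0.29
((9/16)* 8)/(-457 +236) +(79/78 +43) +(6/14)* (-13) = 178312/4641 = 38.42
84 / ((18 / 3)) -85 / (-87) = 1303 / 87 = 14.98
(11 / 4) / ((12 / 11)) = 121 / 48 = 2.52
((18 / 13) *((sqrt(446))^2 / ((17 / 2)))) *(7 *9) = 4577.05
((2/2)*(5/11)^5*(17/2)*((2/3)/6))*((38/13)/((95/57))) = 201875/6280989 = 0.03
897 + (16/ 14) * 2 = 6295/ 7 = 899.29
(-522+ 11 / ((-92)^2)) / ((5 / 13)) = -57436561 / 42320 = -1357.20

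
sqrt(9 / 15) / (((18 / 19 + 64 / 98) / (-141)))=-131271* sqrt(15) / 7450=-68.24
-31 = -31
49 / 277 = 0.18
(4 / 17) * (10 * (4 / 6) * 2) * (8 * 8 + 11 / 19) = 65440 / 323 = 202.60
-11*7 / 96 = -77 / 96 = -0.80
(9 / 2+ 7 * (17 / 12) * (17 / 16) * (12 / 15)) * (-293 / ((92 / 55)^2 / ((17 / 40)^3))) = -540482367667 / 5200281600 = -103.93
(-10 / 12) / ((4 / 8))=-5 / 3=-1.67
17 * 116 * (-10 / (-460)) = 986 / 23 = 42.87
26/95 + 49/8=4863/760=6.40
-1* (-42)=42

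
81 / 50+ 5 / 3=493 / 150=3.29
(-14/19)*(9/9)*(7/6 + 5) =-259/57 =-4.54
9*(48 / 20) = 108 / 5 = 21.60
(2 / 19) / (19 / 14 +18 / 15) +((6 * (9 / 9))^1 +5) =37551 / 3401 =11.04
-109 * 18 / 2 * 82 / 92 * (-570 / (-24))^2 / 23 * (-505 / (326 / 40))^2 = -2314316968453125 / 28110002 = -82330729.41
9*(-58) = -522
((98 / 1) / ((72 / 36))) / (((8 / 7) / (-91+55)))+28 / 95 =-293209 / 190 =-1543.21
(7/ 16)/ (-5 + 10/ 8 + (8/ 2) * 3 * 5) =7/ 900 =0.01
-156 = -156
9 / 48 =3 / 16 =0.19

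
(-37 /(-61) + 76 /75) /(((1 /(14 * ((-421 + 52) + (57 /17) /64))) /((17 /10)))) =-1388280397 /97600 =-14224.18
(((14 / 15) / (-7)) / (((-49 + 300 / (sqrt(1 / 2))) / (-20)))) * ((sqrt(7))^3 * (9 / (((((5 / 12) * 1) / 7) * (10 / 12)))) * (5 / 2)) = 2074464 * sqrt(7) / 887995 + 2540160 * sqrt(14) / 177599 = 59.70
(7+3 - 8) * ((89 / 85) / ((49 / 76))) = 13528 / 4165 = 3.25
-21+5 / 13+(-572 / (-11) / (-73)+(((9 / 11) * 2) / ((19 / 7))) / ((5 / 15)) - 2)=-21.52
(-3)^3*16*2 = -864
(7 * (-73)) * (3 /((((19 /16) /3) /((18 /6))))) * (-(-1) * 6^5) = -1716567552 /19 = -90345660.63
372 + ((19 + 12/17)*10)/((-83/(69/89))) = 46484238/125579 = 370.16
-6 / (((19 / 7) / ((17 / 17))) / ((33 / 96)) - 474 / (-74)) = -17094 / 40745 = -0.42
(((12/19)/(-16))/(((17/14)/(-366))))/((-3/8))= -10248/323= -31.73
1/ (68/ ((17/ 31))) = 1/ 124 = 0.01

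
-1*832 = -832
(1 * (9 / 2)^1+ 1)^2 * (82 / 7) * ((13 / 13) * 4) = 1417.43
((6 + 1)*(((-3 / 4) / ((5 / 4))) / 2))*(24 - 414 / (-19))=-1827 / 19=-96.16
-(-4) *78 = 312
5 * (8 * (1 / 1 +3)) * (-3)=-480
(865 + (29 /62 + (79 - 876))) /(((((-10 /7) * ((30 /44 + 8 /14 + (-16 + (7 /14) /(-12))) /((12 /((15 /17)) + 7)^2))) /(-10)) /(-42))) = 2446816729896 /4235995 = 577625.03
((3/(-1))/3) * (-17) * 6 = 102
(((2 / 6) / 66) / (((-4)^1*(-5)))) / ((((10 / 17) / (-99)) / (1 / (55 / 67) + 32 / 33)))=-6137 / 66000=-0.09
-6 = -6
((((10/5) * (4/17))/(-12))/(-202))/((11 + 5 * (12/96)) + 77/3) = 8/1536715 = 0.00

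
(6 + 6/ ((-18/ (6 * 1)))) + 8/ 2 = 8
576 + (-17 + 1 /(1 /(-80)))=479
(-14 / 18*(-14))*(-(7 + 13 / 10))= -4067 / 45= -90.38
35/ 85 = 7/ 17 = 0.41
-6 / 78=-1 / 13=-0.08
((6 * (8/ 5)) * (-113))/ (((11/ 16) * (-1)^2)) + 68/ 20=-86597/ 55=-1574.49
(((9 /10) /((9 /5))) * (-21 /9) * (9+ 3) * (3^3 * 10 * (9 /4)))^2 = 72335025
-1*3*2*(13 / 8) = -39 / 4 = -9.75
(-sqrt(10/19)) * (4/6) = -2 * sqrt(190)/57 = -0.48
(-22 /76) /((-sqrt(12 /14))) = 11 * sqrt(42) /228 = 0.31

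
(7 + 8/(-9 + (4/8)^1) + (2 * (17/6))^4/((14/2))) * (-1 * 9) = -1478258/1071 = -1380.26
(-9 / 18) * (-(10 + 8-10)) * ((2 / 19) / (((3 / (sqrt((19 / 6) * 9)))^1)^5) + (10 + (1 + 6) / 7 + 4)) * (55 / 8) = 464.16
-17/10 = -1.70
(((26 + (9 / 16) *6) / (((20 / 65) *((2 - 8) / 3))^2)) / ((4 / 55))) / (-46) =-23.19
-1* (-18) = 18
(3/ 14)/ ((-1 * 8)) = -3/ 112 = -0.03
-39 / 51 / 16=-13 / 272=-0.05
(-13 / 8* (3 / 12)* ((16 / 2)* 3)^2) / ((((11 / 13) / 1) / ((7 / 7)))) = -3042 / 11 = -276.55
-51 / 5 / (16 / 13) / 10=-663 / 800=-0.83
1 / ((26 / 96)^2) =2304 / 169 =13.63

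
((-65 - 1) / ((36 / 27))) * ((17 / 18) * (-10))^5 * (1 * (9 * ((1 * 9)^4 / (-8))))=-439268259375 / 16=-27454266210.94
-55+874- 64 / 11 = 8945 / 11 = 813.18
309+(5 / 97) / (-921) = 27605128 / 89337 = 309.00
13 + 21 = 34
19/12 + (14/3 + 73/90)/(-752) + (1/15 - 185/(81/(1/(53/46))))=-10962817/32283360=-0.34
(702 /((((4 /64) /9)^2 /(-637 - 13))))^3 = -847083766268252789932032000000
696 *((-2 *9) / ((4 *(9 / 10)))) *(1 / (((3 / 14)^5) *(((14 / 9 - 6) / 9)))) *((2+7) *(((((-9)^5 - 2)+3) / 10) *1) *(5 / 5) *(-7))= 29010413722752 / 5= 5802082744550.40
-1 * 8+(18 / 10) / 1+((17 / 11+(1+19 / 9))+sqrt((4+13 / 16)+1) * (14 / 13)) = -764 / 495+7 * sqrt(93) / 26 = 1.05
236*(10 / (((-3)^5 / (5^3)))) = -295000 / 243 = -1213.99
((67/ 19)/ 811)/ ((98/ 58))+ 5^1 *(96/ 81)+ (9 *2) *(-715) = -262248338069/ 20386107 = -12864.07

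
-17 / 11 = -1.55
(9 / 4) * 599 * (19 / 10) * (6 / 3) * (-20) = -102429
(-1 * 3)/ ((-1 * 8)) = 3/ 8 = 0.38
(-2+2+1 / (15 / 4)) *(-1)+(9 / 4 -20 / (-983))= 118177 / 58980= 2.00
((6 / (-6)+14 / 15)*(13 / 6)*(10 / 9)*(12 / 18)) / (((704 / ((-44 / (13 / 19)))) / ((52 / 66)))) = 247 / 32076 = 0.01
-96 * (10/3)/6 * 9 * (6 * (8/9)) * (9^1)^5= -151165440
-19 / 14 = -1.36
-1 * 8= -8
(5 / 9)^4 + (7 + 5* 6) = 243382 / 6561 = 37.10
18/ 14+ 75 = 534/ 7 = 76.29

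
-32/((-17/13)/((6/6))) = 24.47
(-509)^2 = 259081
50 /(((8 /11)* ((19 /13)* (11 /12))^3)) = 23727600 /829939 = 28.59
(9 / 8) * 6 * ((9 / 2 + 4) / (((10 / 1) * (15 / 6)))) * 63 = 28917 / 200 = 144.58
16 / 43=0.37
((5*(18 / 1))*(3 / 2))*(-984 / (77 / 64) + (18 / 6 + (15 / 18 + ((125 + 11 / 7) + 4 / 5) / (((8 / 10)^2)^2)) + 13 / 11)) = -667794195 / 9856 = -67755.09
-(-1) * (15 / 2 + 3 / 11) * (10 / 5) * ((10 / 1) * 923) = 1578330 / 11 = 143484.55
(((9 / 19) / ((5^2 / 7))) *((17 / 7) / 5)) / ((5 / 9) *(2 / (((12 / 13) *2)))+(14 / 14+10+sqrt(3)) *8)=158118156 / 212149898375 - 14276736 *sqrt(3) / 212149898375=0.00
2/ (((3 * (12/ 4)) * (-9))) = -0.02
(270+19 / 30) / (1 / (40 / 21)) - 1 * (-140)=41296 / 63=655.49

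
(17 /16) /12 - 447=-85807 /192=-446.91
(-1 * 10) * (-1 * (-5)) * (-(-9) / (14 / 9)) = -2025 / 7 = -289.29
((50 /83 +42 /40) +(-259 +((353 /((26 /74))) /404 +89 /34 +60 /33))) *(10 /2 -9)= 102068546092 /101895365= 1001.70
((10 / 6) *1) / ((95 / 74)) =74 / 57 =1.30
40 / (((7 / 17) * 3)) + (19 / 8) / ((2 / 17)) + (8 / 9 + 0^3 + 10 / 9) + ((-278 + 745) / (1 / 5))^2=1831965935 / 336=5452279.57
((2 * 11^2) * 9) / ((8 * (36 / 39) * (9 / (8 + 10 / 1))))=4719 / 8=589.88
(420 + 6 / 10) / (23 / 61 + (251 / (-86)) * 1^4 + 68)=3677446 / 572325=6.43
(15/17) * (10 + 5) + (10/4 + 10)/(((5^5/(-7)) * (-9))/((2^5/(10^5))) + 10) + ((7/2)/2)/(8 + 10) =286857671761/21515642136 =13.33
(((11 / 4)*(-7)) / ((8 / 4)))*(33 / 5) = -2541 / 40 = -63.52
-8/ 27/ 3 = -8/ 81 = -0.10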